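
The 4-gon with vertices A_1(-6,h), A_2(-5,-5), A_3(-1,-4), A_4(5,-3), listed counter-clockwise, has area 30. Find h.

Write out the shoelace sum; only the two edges meeting at A_1 involve h:
2·Area = [(5·h − (-6)·(-3)) + ((-6)·(-5) − (-5)·h)] + 38
       = 10·h + 50 = 60
⇒ h = 1.

1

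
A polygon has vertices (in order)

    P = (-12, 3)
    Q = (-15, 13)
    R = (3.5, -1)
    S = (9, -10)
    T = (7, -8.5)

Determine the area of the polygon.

Apply the shoelace formula: 2A = Σ (x_i·y_{i+1} − x_{i+1}·y_i), indices taken mod 5.
P→Q: (-12)(13) − (-15)(3) = -111
Q→R: (-15)(-1) − (3.5)(13) = -30.5
R→S: (3.5)(-10) − (9)(-1) = -26
S→T: (9)(-8.5) − (7)(-10) = -6.5
T→P: (7)(3) − (-12)(-8.5) = -81
Σ = -255
Area = |Σ|/2 = 127.5.

127.5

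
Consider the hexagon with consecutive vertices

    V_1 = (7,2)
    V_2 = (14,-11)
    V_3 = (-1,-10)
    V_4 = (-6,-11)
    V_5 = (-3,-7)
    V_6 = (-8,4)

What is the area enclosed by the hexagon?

Apply the shoelace (surveyor's) formula: 2A = Σ (x_i·y_{i+1} − x_{i+1}·y_i), indices taken mod 6.
Σ = (-105) + (-151) + (-49) + (9) + (-68) + (-44) = -408
Area = |Σ|/2 = 204.

204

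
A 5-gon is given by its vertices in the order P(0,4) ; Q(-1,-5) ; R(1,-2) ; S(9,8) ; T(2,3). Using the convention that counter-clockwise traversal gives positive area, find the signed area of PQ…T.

Apply the shoelace (surveyor's) formula: 2A = Σ (x_i·y_{i+1} − x_{i+1}·y_i), indices taken mod 5.
Σ = (4) + (7) + (26) + (11) + (8) = 56
Signed area = Σ/2 = 28 (positive ⇒ counter-clockwise traversal).

28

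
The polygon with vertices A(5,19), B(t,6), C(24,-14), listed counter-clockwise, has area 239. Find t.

Write out the shoelace sum; only the two edges meeting at B involve t:
2·Area = [(5·6 − t·19) + (t·(-14) − 24·6)] + 526
       = -33·t + 412 = 478
⇒ t = -2.

-2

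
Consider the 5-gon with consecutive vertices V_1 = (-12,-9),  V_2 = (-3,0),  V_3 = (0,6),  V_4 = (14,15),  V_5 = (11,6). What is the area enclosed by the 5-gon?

Σ = (-27) + (-18) + (-84) + (-81) + (-27) = -237
Area = |Σ|/2 = 118.5.

118.5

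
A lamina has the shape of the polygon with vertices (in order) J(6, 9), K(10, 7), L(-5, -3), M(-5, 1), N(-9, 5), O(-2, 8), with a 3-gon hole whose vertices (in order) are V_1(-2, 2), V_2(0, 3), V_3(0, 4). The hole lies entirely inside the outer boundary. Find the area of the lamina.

102.5

Outer boundary:
Σ = (-48) + (5) + (-20) + (-16) + (-62) + (-66) = -207
Area = |Σ|/2 = 103.5.
Hole:
Apply Gauss's area formula: 2A = Σ (x_i·y_{i+1} − x_{i+1}·y_i), indices taken mod 3.
Σ = (-6) + (0) + (8) = 2
Area = |Σ|/2 = 1.
Net area = 103.5 − 1 = 102.5.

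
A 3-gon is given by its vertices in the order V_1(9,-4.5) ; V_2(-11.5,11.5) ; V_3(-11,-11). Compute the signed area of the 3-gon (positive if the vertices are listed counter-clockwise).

Apply the surveyor's formula: 2A = Σ (x_i·y_{i+1} − x_{i+1}·y_i), indices taken mod 3.
Cross-terms: 51.75, 253, 148.5  ⇒  Σ = 453.25
Signed area = Σ/2 = 226.625 (positive ⇒ counter-clockwise traversal).

226.625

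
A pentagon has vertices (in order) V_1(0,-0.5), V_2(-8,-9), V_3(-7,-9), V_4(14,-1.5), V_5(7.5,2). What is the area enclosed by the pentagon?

88.5

V_1→V_2: (0)(-9) − (-8)(-0.5) = -4
V_2→V_3: (-8)(-9) − (-7)(-9) = 9
V_3→V_4: (-7)(-1.5) − (14)(-9) = 136.5
V_4→V_5: (14)(2) − (7.5)(-1.5) = 39.25
V_5→V_1: (7.5)(-0.5) − (0)(2) = -3.75
Σ = 177
Area = |Σ|/2 = 88.5.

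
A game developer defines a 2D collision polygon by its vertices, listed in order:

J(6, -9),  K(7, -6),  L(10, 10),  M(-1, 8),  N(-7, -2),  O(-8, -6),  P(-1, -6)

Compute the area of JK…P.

Apply the shoelace formula: 2A = Σ (x_i·y_{i+1} − x_{i+1}·y_i), indices taken mod 7.
Cross-terms: 27, 130, 90, 58, 26, 42, 45  ⇒  Σ = 418
Area = |Σ|/2 = 209.

209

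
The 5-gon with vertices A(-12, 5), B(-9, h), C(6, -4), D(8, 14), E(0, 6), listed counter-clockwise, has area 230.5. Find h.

Write out the shoelace sum; only the two edges meeting at B involve h:
2·Area = [((-12)·h − (-9)·5) + ((-9)·(-4) − 6·h)] + 236
       = -18·h + 317 = 461
⇒ h = -8.

-8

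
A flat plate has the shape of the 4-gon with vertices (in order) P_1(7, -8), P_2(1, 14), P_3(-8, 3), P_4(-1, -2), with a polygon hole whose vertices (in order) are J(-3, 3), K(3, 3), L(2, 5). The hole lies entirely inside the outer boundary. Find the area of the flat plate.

Outer boundary:
Σ = (106) + (115) + (19) + (22) = 262
Area = |Σ|/2 = 131.
Hole:
J→K: (-3)(3) − (3)(3) = -18
K→L: (3)(5) − (2)(3) = 9
L→J: (2)(3) − (-3)(5) = 21
Σ = 12
Area = |Σ|/2 = 6.
Net area = 131 − 6 = 125.

125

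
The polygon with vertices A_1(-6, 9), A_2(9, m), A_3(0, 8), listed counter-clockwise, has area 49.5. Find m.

-10

Write out the shoelace sum; only the two edges meeting at A_2 involve m:
2·Area = [((-6)·m − 9·9) + (9·8 − 0·m)] + 48
       = -6·m + 39 = 99
⇒ m = -10.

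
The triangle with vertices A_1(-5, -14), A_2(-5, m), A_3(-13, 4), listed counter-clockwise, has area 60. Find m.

1

Write out the shoelace sum; only the two edges meeting at A_2 involve m:
2·Area = [((-5)·m − (-5)·(-14)) + ((-5)·4 − (-13)·m)] + 202
       = 8·m + 112 = 120
⇒ m = 1.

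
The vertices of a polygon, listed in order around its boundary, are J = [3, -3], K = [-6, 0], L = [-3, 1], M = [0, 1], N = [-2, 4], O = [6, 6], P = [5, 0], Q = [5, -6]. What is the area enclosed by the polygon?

59

Apply the shoelace formula: 2A = Σ (x_i·y_{i+1} − x_{i+1}·y_i), indices taken mod 8.
J→K: (3)(0) − (-6)(-3) = -18
K→L: (-6)(1) − (-3)(0) = -6
L→M: (-3)(1) − (0)(1) = -3
M→N: (0)(4) − (-2)(1) = 2
N→O: (-2)(6) − (6)(4) = -36
O→P: (6)(0) − (5)(6) = -30
P→Q: (5)(-6) − (5)(0) = -30
Q→J: (5)(-3) − (3)(-6) = 3
Σ = -118
Area = |Σ|/2 = 59.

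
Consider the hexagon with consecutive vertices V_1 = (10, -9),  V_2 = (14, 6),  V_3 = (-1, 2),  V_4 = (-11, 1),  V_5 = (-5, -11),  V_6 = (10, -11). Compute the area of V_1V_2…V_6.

V_1→V_2: (10)(6) − (14)(-9) = 186
V_2→V_3: (14)(2) − (-1)(6) = 34
V_3→V_4: (-1)(1) − (-11)(2) = 21
V_4→V_5: (-11)(-11) − (-5)(1) = 126
V_5→V_6: (-5)(-11) − (10)(-11) = 165
V_6→V_1: (10)(-9) − (10)(-11) = 20
Σ = 552
Area = |Σ|/2 = 276.

276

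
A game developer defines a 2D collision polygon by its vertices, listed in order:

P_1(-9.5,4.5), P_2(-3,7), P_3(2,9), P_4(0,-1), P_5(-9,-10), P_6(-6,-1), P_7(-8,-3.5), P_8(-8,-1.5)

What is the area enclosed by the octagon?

Apply Gauss's area formula: 2A = Σ (x_i·y_{i+1} − x_{i+1}·y_i), indices taken mod 8.
Cross-terms: -53, -41, -2, -9, -51, 13, -16, -50.25  ⇒  Σ = -209.25
Area = |Σ|/2 = 104.625.

104.625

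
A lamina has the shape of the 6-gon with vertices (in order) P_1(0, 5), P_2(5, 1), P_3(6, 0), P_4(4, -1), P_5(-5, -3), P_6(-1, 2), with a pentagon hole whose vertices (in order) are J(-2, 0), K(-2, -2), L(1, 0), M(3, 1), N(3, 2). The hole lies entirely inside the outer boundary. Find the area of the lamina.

29

Outer boundary:
Apply the surveyor's formula: 2A = Σ (x_i·y_{i+1} − x_{i+1}·y_i), indices taken mod 6.
Σ = (-25) + (-6) + (-6) + (-17) + (-13) + (-5) = -72
Area = |Σ|/2 = 36.
Hole:
Apply the surveyor's formula: 2A = Σ (x_i·y_{i+1} − x_{i+1}·y_i), indices taken mod 5.
Σ = (4) + (2) + (1) + (3) + (4) = 14
Area = |Σ|/2 = 7.
Net area = 36 − 7 = 29.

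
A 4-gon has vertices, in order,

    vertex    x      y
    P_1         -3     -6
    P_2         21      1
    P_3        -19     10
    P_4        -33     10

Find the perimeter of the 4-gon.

114

|P_1P_2| = √((24)² + (7)²) = √625 = 25
|P_2P_3| = √((-40)² + (9)²) = √1681 = 41
|P_3P_4| = √((-14)² + (0)²) = √196 = 14
|P_4P_1| = √((30)² + (-16)²) = √1156 = 34
Perimeter = 25 + 41 + 14 + 34 = 114.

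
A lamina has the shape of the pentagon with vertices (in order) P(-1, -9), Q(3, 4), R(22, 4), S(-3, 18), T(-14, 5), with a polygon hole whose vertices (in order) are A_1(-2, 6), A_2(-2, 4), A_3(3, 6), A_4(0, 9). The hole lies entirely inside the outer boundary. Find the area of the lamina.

349

Outer boundary:
Apply the shoelace formula: 2A = Σ (x_i·y_{i+1} − x_{i+1}·y_i), indices taken mod 5.
Cross-terms: 23, -76, 408, 237, 131  ⇒  Σ = 723
Area = |Σ|/2 = 361.5.
Hole:
Apply the shoelace (surveyor's) formula: 2A = Σ (x_i·y_{i+1} − x_{i+1}·y_i), indices taken mod 4.
Cross-terms: 4, -24, 27, 18  ⇒  Σ = 25
Area = |Σ|/2 = 12.5.
Net area = 361.5 − 12.5 = 349.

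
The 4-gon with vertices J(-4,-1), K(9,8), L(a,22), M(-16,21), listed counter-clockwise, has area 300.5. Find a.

Write out the shoelace sum; only the two edges meeting at L involve a:
2·Area = [(9·22 − a·8) + (a·21 − (-16)·22)] + 77
       = 13·a + 627 = 601
⇒ a = -2.

-2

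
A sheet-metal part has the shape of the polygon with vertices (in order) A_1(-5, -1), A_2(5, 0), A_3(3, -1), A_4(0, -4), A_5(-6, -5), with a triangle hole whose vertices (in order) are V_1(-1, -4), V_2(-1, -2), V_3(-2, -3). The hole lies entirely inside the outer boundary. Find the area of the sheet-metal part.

26.5

Outer boundary:
Apply the surveyor's formula: 2A = Σ (x_i·y_{i+1} − x_{i+1}·y_i), indices taken mod 5.
Σ = (5) + (-5) + (-12) + (-24) + (-19) = -55
Area = |Σ|/2 = 27.5.
Hole:
Apply the shoelace formula: 2A = Σ (x_i·y_{i+1} − x_{i+1}·y_i), indices taken mod 3.
Σ = (-2) + (-1) + (5) = 2
Area = |Σ|/2 = 1.
Net area = 27.5 − 1 = 26.5.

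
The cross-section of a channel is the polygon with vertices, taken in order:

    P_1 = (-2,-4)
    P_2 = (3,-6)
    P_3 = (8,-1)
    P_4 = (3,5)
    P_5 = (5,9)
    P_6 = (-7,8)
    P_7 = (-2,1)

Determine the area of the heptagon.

Apply Gauss's area formula: 2A = Σ (x_i·y_{i+1} − x_{i+1}·y_i), indices taken mod 7.
P_1→P_2: (-2)(-6) − (3)(-4) = 24
P_2→P_3: (3)(-1) − (8)(-6) = 45
P_3→P_4: (8)(5) − (3)(-1) = 43
P_4→P_5: (3)(9) − (5)(5) = 2
P_5→P_6: (5)(8) − (-7)(9) = 103
P_6→P_7: (-7)(1) − (-2)(8) = 9
P_7→P_1: (-2)(-4) − (-2)(1) = 10
Σ = 236
Area = |Σ|/2 = 118.

118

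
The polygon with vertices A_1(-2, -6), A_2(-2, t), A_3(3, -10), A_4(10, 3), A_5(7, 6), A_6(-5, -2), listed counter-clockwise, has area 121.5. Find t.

Write out the shoelace sum; only the two edges meeting at A_2 involve t:
2·Area = [((-2)·t − (-2)·(-6)) + ((-2)·(-10) − 3·t)] + 190
       = -5·t + 198 = 243
⇒ t = -9.

-9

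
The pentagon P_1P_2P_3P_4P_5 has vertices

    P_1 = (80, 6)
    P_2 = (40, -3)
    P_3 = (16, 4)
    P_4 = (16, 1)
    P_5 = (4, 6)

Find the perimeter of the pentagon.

158

|P_1P_2| = √((-40)² + (-9)²) = √1681 = 41
|P_2P_3| = √((-24)² + (7)²) = √625 = 25
|P_3P_4| = √((0)² + (-3)²) = √9 = 3
|P_4P_5| = √((-12)² + (5)²) = √169 = 13
|P_5P_1| = √((76)² + (0)²) = √5776 = 76
Perimeter = 41 + 25 + 3 + 13 + 76 = 158.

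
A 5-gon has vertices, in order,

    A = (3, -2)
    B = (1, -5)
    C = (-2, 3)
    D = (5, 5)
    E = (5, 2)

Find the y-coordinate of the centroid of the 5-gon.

50/57

Apply the shoelace formula. First the cross-terms c_i = x_i·y_{i+1} − x_{i+1}·y_i:
  -13, -7, -25, -15, -16  ⇒  2A = -76, A = -38.
Then Σ (y_i + y_{i+1})·c_i = -200, so ȳ = -200 / (6·(-38)) = 50/57.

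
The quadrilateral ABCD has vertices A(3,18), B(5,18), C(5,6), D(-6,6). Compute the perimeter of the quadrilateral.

|AB| = √((2)² + (0)²) = √4 = 2
|BC| = √((0)² + (-12)²) = √144 = 12
|CD| = √((-11)² + (0)²) = √121 = 11
|DA| = √((9)² + (12)²) = √225 = 15
Perimeter = 2 + 12 + 11 + 15 = 40.

40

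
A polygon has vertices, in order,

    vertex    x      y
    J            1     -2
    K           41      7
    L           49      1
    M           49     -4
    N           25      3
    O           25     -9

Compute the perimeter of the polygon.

118

|JK| = √((40)² + (9)²) = √1681 = 41
|KL| = √((8)² + (-6)²) = √100 = 10
|LM| = √((0)² + (-5)²) = √25 = 5
|MN| = √((-24)² + (7)²) = √625 = 25
|NO| = √((0)² + (-12)²) = √144 = 12
|OJ| = √((-24)² + (7)²) = √625 = 25
Perimeter = 41 + 10 + 5 + 25 + 12 + 25 = 118.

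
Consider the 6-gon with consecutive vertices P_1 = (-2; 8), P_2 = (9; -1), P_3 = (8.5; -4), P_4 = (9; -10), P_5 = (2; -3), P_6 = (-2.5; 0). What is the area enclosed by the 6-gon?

Apply the shoelace formula: 2A = Σ (x_i·y_{i+1} − x_{i+1}·y_i), indices taken mod 6.
Cross-terms: -70, -27.5, -49, -7, -7.5, -20  ⇒  Σ = -181
Area = |Σ|/2 = 90.5.

90.5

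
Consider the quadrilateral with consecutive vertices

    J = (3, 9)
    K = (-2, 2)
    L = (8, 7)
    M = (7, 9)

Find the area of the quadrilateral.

26.5

Apply the shoelace (surveyor's) formula: 2A = Σ (x_i·y_{i+1} − x_{i+1}·y_i), indices taken mod 4.
Σ = (24) + (-30) + (23) + (36) = 53
Area = |Σ|/2 = 26.5.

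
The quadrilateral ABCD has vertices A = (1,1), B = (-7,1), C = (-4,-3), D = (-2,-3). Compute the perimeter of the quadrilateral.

|AB| = √((-8)² + (0)²) = √64 = 8
|BC| = √((3)² + (-4)²) = √25 = 5
|CD| = √((2)² + (0)²) = √4 = 2
|DA| = √((3)² + (4)²) = √25 = 5
Perimeter = 8 + 5 + 2 + 5 = 20.

20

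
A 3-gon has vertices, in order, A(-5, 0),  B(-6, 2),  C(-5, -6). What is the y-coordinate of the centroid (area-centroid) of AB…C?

Apply the surveyor's formula. First the cross-terms c_i = x_i·y_{i+1} − x_{i+1}·y_i:
  -10, 46, -30  ⇒  2A = 6, A = 3.
Then Σ (y_i + y_{i+1})·c_i = -24, so ȳ = -24 / (6·3) = -4/3.

-4/3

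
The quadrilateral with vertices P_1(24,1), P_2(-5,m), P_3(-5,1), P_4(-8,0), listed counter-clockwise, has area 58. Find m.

4

The doubled signed area Σ (x_i y_{i+1} − x_{i+1} y_i) is linear in m.
With m=0 it equals 0; the coefficient of m is 29 (from the two edges through P_2).
So 29·m + 0 = 2·58 = 116 ⇒ m = 4.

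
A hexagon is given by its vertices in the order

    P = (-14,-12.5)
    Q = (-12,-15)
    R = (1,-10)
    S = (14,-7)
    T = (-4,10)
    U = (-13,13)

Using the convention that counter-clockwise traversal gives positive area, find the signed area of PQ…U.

Apply the surveyor's formula: 2A = Σ (x_i·y_{i+1} − x_{i+1}·y_i), indices taken mod 6.
P→Q: (-14)(-15) − (-12)(-12.5) = 60
Q→R: (-12)(-10) − (1)(-15) = 135
R→S: (1)(-7) − (14)(-10) = 133
S→T: (14)(10) − (-4)(-7) = 112
T→U: (-4)(13) − (-13)(10) = 78
U→P: (-13)(-12.5) − (-14)(13) = 344.5
Σ = 862.5
Signed area = Σ/2 = 431.25 (positive ⇒ counter-clockwise traversal).

431.25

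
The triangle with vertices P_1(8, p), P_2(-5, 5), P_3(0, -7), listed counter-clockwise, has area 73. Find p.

The doubled signed area Σ (x_i y_{i+1} − x_{i+1} y_i) is linear in p.
With p=0 it equals 131; the coefficient of p is 5 (from the two edges through P_1).
So 5·p + 131 = 2·73 = 146 ⇒ p = 3.

3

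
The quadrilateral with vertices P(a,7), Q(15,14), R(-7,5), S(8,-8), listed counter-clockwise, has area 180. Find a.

The doubled signed area Σ (x_i y_{i+1} − x_{i+1} y_i) is linear in a.
With a=0 it equals 140; the coefficient of a is 22 (from the two edges through P).
So 22·a + 140 = 2·180 = 360 ⇒ a = 10.

10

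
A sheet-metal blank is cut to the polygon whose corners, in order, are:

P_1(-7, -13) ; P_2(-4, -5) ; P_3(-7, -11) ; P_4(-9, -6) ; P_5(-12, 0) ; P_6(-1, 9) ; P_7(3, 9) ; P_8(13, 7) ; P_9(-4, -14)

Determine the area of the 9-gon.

P_1→P_2: (-7)(-5) − (-4)(-13) = -17
P_2→P_3: (-4)(-11) − (-7)(-5) = 9
P_3→P_4: (-7)(-6) − (-9)(-11) = -57
P_4→P_5: (-9)(0) − (-12)(-6) = -72
P_5→P_6: (-12)(9) − (-1)(0) = -108
P_6→P_7: (-1)(9) − (3)(9) = -36
P_7→P_8: (3)(7) − (13)(9) = -96
P_8→P_9: (13)(-14) − (-4)(7) = -154
P_9→P_1: (-4)(-13) − (-7)(-14) = -46
Σ = -577
Area = |Σ|/2 = 288.5.

288.5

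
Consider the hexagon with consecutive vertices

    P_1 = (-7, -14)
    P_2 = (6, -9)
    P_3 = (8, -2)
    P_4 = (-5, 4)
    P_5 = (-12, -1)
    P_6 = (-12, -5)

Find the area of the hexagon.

231.5

Cross-terms: 147, 60, 22, 53, 48, 133  ⇒  Σ = 463
Area = |Σ|/2 = 231.5.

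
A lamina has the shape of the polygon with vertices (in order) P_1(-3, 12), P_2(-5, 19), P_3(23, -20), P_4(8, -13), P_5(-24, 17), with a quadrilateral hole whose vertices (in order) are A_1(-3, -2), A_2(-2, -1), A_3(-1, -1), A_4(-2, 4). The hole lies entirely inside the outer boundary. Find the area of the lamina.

438

Outer boundary:
Σ = (3) + (-337) + (-139) + (-176) + (-237) = -886
Area = |Σ|/2 = 443.
Hole:
Apply the shoelace (surveyor's) formula: 2A = Σ (x_i·y_{i+1} − x_{i+1}·y_i), indices taken mod 4.
Cross-terms: -1, 1, -6, 16  ⇒  Σ = 10
Area = |Σ|/2 = 5.
Net area = 443 − 5 = 438.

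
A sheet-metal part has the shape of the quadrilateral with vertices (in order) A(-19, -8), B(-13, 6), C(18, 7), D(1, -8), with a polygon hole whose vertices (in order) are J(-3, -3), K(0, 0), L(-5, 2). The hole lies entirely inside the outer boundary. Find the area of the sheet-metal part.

353.5

Outer boundary:
Apply the shoelace formula: 2A = Σ (x_i·y_{i+1} − x_{i+1}·y_i), indices taken mod 4.
Cross-terms: -218, -199, -151, -160  ⇒  Σ = -728
Area = |Σ|/2 = 364.
Hole:
Cross-terms: 0, 0, 21  ⇒  Σ = 21
Area = |Σ|/2 = 10.5.
Net area = 364 − 10.5 = 353.5.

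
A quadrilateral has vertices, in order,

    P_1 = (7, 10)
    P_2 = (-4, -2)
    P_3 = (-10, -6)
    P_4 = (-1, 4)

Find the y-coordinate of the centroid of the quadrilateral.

Apply the shoelace (surveyor's) formula. First the cross-terms c_i = x_i·y_{i+1} − x_{i+1}·y_i:
  26, 4, -46, -38  ⇒  2A = -54, A = -27.
Then Σ (y_i + y_{i+1})·c_i = -264, so ȳ = -264 / (6·(-27)) = 44/27.

44/27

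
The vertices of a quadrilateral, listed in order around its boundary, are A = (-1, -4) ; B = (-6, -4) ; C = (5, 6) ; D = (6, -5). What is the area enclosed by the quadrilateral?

Apply the surveyor's formula: 2A = Σ (x_i·y_{i+1} − x_{i+1}·y_i), indices taken mod 4.
Cross-terms: -20, -16, -61, -29  ⇒  Σ = -126
Area = |Σ|/2 = 63.

63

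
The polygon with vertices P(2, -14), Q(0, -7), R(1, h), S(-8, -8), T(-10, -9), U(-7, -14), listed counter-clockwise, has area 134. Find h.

The doubled signed area Σ (x_i y_{i+1} − x_{i+1} y_i) is linear in h.
With h=0 it equals 180; the coefficient of h is 8 (from the two edges through R).
So 8·h + 180 = 2·134 = 268 ⇒ h = 11.

11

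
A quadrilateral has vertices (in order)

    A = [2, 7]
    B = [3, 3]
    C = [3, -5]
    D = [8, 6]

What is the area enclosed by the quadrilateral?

31.5

Apply the shoelace formula: 2A = Σ (x_i·y_{i+1} − x_{i+1}·y_i), indices taken mod 4.
A→B: (2)(3) − (3)(7) = -15
B→C: (3)(-5) − (3)(3) = -24
C→D: (3)(6) − (8)(-5) = 58
D→A: (8)(7) − (2)(6) = 44
Σ = 63
Area = |Σ|/2 = 31.5.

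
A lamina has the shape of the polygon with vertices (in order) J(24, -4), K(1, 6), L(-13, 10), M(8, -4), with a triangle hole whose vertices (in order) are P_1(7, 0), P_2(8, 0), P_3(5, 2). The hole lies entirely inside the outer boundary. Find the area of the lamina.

135

Outer boundary:
Cross-terms: 148, 88, -28, 64  ⇒  Σ = 272
Area = |Σ|/2 = 136.
Hole:
Apply Gauss's area formula: 2A = Σ (x_i·y_{i+1} − x_{i+1}·y_i), indices taken mod 3.
Σ = (0) + (16) + (-14) = 2
Area = |Σ|/2 = 1.
Net area = 136 − 1 = 135.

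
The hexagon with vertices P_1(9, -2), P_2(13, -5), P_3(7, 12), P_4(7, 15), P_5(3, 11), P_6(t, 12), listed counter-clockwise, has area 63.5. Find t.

2

Write out the shoelace sum; only the two edges meeting at P_6 involve t:
2·Area = [(3·12 − t·11) + (t·(-2) − 9·12)] + 225
       = -13·t + 153 = 127
⇒ t = 2.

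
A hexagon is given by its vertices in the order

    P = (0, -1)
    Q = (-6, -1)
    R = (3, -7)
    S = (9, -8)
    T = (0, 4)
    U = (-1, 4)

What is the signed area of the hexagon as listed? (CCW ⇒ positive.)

59.5

Cross-terms: -6, 45, 39, 36, 4, 1  ⇒  Σ = 119
Signed area = Σ/2 = 59.5 (positive ⇒ counter-clockwise traversal).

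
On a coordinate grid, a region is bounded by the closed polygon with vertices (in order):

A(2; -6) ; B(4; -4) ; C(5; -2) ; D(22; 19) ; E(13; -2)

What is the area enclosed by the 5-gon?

99

Σ = (16) + (12) + (139) + (-291) + (-74) = -198
Area = |Σ|/2 = 99.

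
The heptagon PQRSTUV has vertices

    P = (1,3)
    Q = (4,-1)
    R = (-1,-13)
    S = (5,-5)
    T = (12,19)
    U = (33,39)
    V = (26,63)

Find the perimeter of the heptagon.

172

|PQ| = √((3)² + (-4)²) = √25 = 5
|QR| = √((-5)² + (-12)²) = √169 = 13
|RS| = √((6)² + (8)²) = √100 = 10
|ST| = √((7)² + (24)²) = √625 = 25
|TU| = √((21)² + (20)²) = √841 = 29
|UV| = √((-7)² + (24)²) = √625 = 25
|VP| = √((-25)² + (-60)²) = √4225 = 65
Perimeter = 5 + 13 + 10 + 25 + 29 + 25 + 65 = 172.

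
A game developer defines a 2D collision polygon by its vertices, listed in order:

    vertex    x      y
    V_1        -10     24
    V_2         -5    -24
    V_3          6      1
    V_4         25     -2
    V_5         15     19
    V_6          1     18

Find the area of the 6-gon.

Apply the shoelace formula: 2A = Σ (x_i·y_{i+1} − x_{i+1}·y_i), indices taken mod 6.
Σ = (360) + (139) + (-37) + (505) + (251) + (204) = 1422
Area = |Σ|/2 = 711.

711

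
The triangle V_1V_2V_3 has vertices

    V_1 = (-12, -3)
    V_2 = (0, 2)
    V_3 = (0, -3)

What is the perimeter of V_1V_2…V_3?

30

|V_1V_2| = √((12)² + (5)²) = √169 = 13
|V_2V_3| = √((0)² + (-5)²) = √25 = 5
|V_3V_1| = √((-12)² + (0)²) = √144 = 12
Perimeter = 13 + 5 + 12 = 30.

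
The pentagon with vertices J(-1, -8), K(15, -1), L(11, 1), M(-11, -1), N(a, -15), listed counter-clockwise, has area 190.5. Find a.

The doubled signed area Σ (x_i y_{i+1} − x_{i+1} y_i) is linear in a.
With a=0 it equals 297; the coefficient of a is -7 (from the two edges through N).
So -7·a + 297 = 2·190.5 = 381 ⇒ a = -12.

-12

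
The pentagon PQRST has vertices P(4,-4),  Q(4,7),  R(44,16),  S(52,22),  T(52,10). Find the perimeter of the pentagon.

124

|PQ| = √((0)² + (11)²) = √121 = 11
|QR| = √((40)² + (9)²) = √1681 = 41
|RS| = √((8)² + (6)²) = √100 = 10
|ST| = √((0)² + (-12)²) = √144 = 12
|TP| = √((-48)² + (-14)²) = √2500 = 50
Perimeter = 11 + 41 + 10 + 12 + 50 = 124.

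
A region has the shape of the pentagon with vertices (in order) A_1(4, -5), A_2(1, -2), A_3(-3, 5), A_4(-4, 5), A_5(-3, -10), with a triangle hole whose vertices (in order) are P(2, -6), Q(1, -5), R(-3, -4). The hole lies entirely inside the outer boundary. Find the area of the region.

54

Outer boundary:
Apply the shoelace (surveyor's) formula: 2A = Σ (x_i·y_{i+1} − x_{i+1}·y_i), indices taken mod 5.
A_1→A_2: (4)(-2) − (1)(-5) = -3
A_2→A_3: (1)(5) − (-3)(-2) = -1
A_3→A_4: (-3)(5) − (-4)(5) = 5
A_4→A_5: (-4)(-10) − (-3)(5) = 55
A_5→A_1: (-3)(-5) − (4)(-10) = 55
Σ = 111
Area = |Σ|/2 = 55.5.
Hole:
Apply Gauss's area formula: 2A = Σ (x_i·y_{i+1} − x_{i+1}·y_i), indices taken mod 3.
Σ = (-4) + (-19) + (26) = 3
Area = |Σ|/2 = 1.5.
Net area = 55.5 − 1.5 = 54.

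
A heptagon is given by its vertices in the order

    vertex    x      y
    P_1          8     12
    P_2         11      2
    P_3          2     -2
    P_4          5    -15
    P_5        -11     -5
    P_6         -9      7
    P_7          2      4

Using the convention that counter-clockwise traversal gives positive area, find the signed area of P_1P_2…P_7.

-266

Σ = (-116) + (-26) + (-20) + (-190) + (-122) + (-50) + (-8) = -532
Signed area = Σ/2 = -266 (negative ⇒ clockwise traversal).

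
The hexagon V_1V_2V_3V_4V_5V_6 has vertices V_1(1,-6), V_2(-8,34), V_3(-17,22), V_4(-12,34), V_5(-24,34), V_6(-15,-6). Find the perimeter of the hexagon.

138

|V_1V_2| = √((-9)² + (40)²) = √1681 = 41
|V_2V_3| = √((-9)² + (-12)²) = √225 = 15
|V_3V_4| = √((5)² + (12)²) = √169 = 13
|V_4V_5| = √((-12)² + (0)²) = √144 = 12
|V_5V_6| = √((9)² + (-40)²) = √1681 = 41
|V_6V_1| = √((16)² + (0)²) = √256 = 16
Perimeter = 41 + 15 + 13 + 12 + 41 + 16 = 138.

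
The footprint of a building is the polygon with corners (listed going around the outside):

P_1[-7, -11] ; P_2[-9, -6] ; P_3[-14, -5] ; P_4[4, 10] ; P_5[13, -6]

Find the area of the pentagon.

277.5

Cross-terms: -57, -39, -120, -154, -185  ⇒  Σ = -555
Area = |Σ|/2 = 277.5.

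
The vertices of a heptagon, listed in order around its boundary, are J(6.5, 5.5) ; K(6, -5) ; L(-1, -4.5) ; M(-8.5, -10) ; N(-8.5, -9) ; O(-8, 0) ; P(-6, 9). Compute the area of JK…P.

184.875

Apply the shoelace (surveyor's) formula: 2A = Σ (x_i·y_{i+1} − x_{i+1}·y_i), indices taken mod 7.
Σ = (-65.5) + (-32) + (-28.25) + (-8.5) + (-72) + (-72) + (-91.5) = -369.75
Area = |Σ|/2 = 184.875.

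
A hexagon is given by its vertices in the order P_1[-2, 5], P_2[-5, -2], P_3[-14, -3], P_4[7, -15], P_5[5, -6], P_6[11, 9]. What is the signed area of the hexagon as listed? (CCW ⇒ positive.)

232

Apply the shoelace formula: 2A = Σ (x_i·y_{i+1} − x_{i+1}·y_i), indices taken mod 6.
P_1→P_2: (-2)(-2) − (-5)(5) = 29
P_2→P_3: (-5)(-3) − (-14)(-2) = -13
P_3→P_4: (-14)(-15) − (7)(-3) = 231
P_4→P_5: (7)(-6) − (5)(-15) = 33
P_5→P_6: (5)(9) − (11)(-6) = 111
P_6→P_1: (11)(5) − (-2)(9) = 73
Σ = 464
Signed area = Σ/2 = 232 (positive ⇒ counter-clockwise traversal).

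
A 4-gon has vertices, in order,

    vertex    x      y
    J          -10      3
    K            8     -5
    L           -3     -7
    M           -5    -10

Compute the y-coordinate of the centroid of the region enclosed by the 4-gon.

Apply Gauss's area formula. First the cross-terms c_i = x_i·y_{i+1} − x_{i+1}·y_i:
  26, -71, -5, -115  ⇒  2A = -165, A = -82.5.
Then Σ (y_i + y_{i+1})·c_i = 1690, so ȳ = 1690 / (6·(-82.5)) = -338/99.

-338/99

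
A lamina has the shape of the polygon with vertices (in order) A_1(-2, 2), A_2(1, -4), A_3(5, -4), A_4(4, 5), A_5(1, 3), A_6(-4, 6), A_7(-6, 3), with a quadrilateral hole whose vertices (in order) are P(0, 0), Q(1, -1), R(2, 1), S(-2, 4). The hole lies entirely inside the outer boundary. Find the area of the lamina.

46.5

Outer boundary:
Apply the shoelace (surveyor's) formula: 2A = Σ (x_i·y_{i+1} − x_{i+1}·y_i), indices taken mod 7.
Cross-terms: 6, 16, 41, 7, 18, 24, -6  ⇒  Σ = 106
Area = |Σ|/2 = 53.
Hole:
Cross-terms: 0, 3, 10, 0  ⇒  Σ = 13
Area = |Σ|/2 = 6.5.
Net area = 53 − 6.5 = 46.5.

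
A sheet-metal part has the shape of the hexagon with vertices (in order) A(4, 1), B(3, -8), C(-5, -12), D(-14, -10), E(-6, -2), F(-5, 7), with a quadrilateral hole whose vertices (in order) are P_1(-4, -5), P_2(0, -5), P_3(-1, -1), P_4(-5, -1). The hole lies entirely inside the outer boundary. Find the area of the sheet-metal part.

Outer boundary:
Cross-terms: -35, -76, -118, -32, -52, -33  ⇒  Σ = -346
Area = |Σ|/2 = 173.
Hole:
Σ = (20) + (-5) + (-4) + (21) = 32
Area = |Σ|/2 = 16.
Net area = 173 − 16 = 157.

157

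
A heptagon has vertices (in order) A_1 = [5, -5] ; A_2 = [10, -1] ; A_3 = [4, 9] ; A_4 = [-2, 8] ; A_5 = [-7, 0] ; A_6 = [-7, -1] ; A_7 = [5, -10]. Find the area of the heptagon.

Apply Gauss's area formula: 2A = Σ (x_i·y_{i+1} − x_{i+1}·y_i), indices taken mod 7.
Σ = (45) + (94) + (50) + (56) + (7) + (75) + (25) = 352
Area = |Σ|/2 = 176.

176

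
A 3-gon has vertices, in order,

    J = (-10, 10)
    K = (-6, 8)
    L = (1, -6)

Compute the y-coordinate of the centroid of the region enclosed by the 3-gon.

Apply the shoelace (surveyor's) formula. First the cross-terms c_i = x_i·y_{i+1} − x_{i+1}·y_i:
  -20, 28, -50  ⇒  2A = -42, A = -21.
Then Σ (y_i + y_{i+1})·c_i = -504, so ȳ = -504 / (6·(-21)) = 4.

4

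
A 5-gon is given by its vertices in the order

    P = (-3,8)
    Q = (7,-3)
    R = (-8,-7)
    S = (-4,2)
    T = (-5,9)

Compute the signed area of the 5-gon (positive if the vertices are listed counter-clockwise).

-101.5

Apply the surveyor's formula: 2A = Σ (x_i·y_{i+1} − x_{i+1}·y_i), indices taken mod 5.
Σ = (-47) + (-73) + (-44) + (-26) + (-13) = -203
Signed area = Σ/2 = -101.5 (negative ⇒ clockwise traversal).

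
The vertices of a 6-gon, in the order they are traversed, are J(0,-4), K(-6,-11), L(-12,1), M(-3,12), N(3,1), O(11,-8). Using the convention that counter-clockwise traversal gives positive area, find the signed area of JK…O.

Apply the surveyor's formula: 2A = Σ (x_i·y_{i+1} − x_{i+1}·y_i), indices taken mod 6.
J→K: (0)(-11) − (-6)(-4) = -24
K→L: (-6)(1) − (-12)(-11) = -138
L→M: (-12)(12) − (-3)(1) = -141
M→N: (-3)(1) − (3)(12) = -39
N→O: (3)(-8) − (11)(1) = -35
O→J: (11)(-4) − (0)(-8) = -44
Σ = -421
Signed area = Σ/2 = -210.5 (negative ⇒ clockwise traversal).

-210.5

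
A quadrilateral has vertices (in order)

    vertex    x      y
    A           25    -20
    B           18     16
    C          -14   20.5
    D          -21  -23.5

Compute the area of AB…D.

1560

Apply the shoelace formula: 2A = Σ (x_i·y_{i+1} − x_{i+1}·y_i), indices taken mod 4.
A→B: (25)(16) − (18)(-20) = 760
B→C: (18)(20.5) − (-14)(16) = 593
C→D: (-14)(-23.5) − (-21)(20.5) = 759.5
D→A: (-21)(-20) − (25)(-23.5) = 1007.5
Σ = 3120
Area = |Σ|/2 = 1560.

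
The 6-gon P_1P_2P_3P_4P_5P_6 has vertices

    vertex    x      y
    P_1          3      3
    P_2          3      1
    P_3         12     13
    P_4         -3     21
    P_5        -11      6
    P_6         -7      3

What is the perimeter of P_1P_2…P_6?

|P_1P_2| = √((0)² + (-2)²) = √4 = 2
|P_2P_3| = √((9)² + (12)²) = √225 = 15
|P_3P_4| = √((-15)² + (8)²) = √289 = 17
|P_4P_5| = √((-8)² + (-15)²) = √289 = 17
|P_5P_6| = √((4)² + (-3)²) = √25 = 5
|P_6P_1| = √((10)² + (0)²) = √100 = 10
Perimeter = 2 + 15 + 17 + 17 + 5 + 10 = 66.

66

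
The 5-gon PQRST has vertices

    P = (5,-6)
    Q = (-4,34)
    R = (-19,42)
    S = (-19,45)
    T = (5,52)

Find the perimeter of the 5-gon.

|PQ| = √((-9)² + (40)²) = √1681 = 41
|QR| = √((-15)² + (8)²) = √289 = 17
|RS| = √((0)² + (3)²) = √9 = 3
|ST| = √((24)² + (7)²) = √625 = 25
|TP| = √((0)² + (-58)²) = √3364 = 58
Perimeter = 41 + 17 + 3 + 25 + 58 = 144.

144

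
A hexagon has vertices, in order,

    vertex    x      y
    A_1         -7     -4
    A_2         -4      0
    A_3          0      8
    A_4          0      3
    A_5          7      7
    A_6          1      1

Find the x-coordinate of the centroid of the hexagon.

Apply the surveyor's formula. First the cross-terms c_i = x_i·y_{i+1} − x_{i+1}·y_i:
  -16, -32, 0, -21, 0, 3  ⇒  2A = -66, A = -33.
Then Σ (x_i + x_{i+1})·c_i = 139, so x̄ = 139 / (6·(-33)) = -139/198.

-139/198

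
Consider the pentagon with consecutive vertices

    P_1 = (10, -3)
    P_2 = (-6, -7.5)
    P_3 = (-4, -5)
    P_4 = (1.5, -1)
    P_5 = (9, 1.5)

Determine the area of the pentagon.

56.125

Cross-terms: -93, 0, 11.5, 11.25, -42  ⇒  Σ = -112.25
Area = |Σ|/2 = 56.125.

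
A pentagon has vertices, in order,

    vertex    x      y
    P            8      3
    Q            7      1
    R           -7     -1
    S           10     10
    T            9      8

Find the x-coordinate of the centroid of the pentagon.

199/60

Apply the shoelace (surveyor's) formula. First the cross-terms c_i = x_i·y_{i+1} − x_{i+1}·y_i:
  -13, 0, -60, -10, -37  ⇒  2A = -120, A = -60.
Then Σ (x_i + x_{i+1})·c_i = -1194, so x̄ = -1194 / (6·(-60)) = 199/60.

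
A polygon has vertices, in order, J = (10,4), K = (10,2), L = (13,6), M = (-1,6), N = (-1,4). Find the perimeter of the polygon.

34

|JK| = √((0)² + (-2)²) = √4 = 2
|KL| = √((3)² + (4)²) = √25 = 5
|LM| = √((-14)² + (0)²) = √196 = 14
|MN| = √((0)² + (-2)²) = √4 = 2
|NJ| = √((11)² + (0)²) = √121 = 11
Perimeter = 2 + 5 + 14 + 2 + 11 = 34.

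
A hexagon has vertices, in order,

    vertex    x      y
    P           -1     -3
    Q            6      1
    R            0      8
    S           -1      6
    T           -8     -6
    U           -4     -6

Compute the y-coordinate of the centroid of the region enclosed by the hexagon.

Apply the shoelace (surveyor's) formula. First the cross-terms c_i = x_i·y_{i+1} − x_{i+1}·y_i:
  17, 48, 8, 54, 24, 6  ⇒  2A = 157, A = 78.5.
Then Σ (y_i + y_{i+1})·c_i = 168, so ȳ = 168 / (6·78.5) = 56/157.

56/157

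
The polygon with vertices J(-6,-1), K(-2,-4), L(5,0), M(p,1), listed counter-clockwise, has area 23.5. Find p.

Write out the shoelace sum; only the two edges meeting at M involve p:
2·Area = [(5·1 − p·0) + (p·(-1) − (-6)·1)] + 42
       = -1·p + 53 = 47
⇒ p = 6.

6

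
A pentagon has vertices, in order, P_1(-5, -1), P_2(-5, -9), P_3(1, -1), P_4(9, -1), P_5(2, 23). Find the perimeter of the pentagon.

|P_1P_2| = √((0)² + (-8)²) = √64 = 8
|P_2P_3| = √((6)² + (8)²) = √100 = 10
|P_3P_4| = √((8)² + (0)²) = √64 = 8
|P_4P_5| = √((-7)² + (24)²) = √625 = 25
|P_5P_1| = √((-7)² + (-24)²) = √625 = 25
Perimeter = 8 + 10 + 8 + 25 + 25 = 76.

76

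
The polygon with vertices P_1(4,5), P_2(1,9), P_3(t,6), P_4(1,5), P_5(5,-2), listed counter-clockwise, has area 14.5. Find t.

Write out the shoelace sum; only the two edges meeting at P_3 involve t:
2·Area = [(1·6 − t·9) + (t·5 − 1·6)] + 37
       = -4·t + 37 = 29
⇒ t = 2.

2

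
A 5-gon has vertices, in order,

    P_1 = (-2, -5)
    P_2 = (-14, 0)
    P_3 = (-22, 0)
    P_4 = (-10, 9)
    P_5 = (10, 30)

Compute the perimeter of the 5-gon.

|P_1P_2| = √((-12)² + (5)²) = √169 = 13
|P_2P_3| = √((-8)² + (0)²) = √64 = 8
|P_3P_4| = √((12)² + (9)²) = √225 = 15
|P_4P_5| = √((20)² + (21)²) = √841 = 29
|P_5P_1| = √((-12)² + (-35)²) = √1369 = 37
Perimeter = 13 + 8 + 15 + 29 + 37 = 102.

102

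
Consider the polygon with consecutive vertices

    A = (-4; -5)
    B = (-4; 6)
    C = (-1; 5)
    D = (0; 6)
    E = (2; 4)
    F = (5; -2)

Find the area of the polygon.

66.5

Cross-terms: -44, -14, -6, -12, -24, -33  ⇒  Σ = -133
Area = |Σ|/2 = 66.5.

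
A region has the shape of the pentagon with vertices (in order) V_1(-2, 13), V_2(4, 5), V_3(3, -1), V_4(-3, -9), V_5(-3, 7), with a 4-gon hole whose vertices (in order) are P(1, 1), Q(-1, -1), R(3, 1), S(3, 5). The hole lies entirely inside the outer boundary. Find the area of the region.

Outer boundary:
Apply the surveyor's formula: 2A = Σ (x_i·y_{i+1} − x_{i+1}·y_i), indices taken mod 5.
V_1→V_2: (-2)(5) − (4)(13) = -62
V_2→V_3: (4)(-1) − (3)(5) = -19
V_3→V_4: (3)(-9) − (-3)(-1) = -30
V_4→V_5: (-3)(7) − (-3)(-9) = -48
V_5→V_1: (-3)(13) − (-2)(7) = -25
Σ = -184
Area = |Σ|/2 = 92.
Hole:
Apply Gauss's area formula: 2A = Σ (x_i·y_{i+1} − x_{i+1}·y_i), indices taken mod 4.
Σ = (0) + (2) + (12) + (-2) = 12
Area = |Σ|/2 = 6.
Net area = 92 − 6 = 86.

86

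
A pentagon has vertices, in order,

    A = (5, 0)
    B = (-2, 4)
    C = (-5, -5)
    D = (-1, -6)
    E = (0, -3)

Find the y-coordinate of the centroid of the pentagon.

Apply Gauss's area formula. First the cross-terms c_i = x_i·y_{i+1} − x_{i+1}·y_i:
  20, 30, 25, 3, 15  ⇒  2A = 93, A = 46.5.
Then Σ (y_i + y_{i+1})·c_i = -297, so ȳ = -297 / (6·46.5) = -33/31.

-33/31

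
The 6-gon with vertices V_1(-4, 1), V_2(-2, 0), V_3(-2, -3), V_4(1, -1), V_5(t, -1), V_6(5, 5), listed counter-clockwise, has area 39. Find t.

6

Write out the shoelace sum; only the two edges meeting at V_5 involve t:
2·Area = [(1·(-1) − t·(-1)) + (t·5 − 5·(-1))] + 38
       = 6·t + 42 = 78
⇒ t = 6.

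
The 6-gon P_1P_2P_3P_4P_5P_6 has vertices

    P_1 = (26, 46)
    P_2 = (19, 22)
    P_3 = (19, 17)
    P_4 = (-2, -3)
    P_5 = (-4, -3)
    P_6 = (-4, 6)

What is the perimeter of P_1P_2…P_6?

|P_1P_2| = √((-7)² + (-24)²) = √625 = 25
|P_2P_3| = √((0)² + (-5)²) = √25 = 5
|P_3P_4| = √((-21)² + (-20)²) = √841 = 29
|P_4P_5| = √((-2)² + (0)²) = √4 = 2
|P_5P_6| = √((0)² + (9)²) = √81 = 9
|P_6P_1| = √((30)² + (40)²) = √2500 = 50
Perimeter = 25 + 5 + 29 + 2 + 9 + 50 = 120.

120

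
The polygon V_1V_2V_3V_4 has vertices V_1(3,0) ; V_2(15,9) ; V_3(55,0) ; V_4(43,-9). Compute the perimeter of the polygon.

|V_1V_2| = √((12)² + (9)²) = √225 = 15
|V_2V_3| = √((40)² + (-9)²) = √1681 = 41
|V_3V_4| = √((-12)² + (-9)²) = √225 = 15
|V_4V_1| = √((-40)² + (9)²) = √1681 = 41
Perimeter = 15 + 41 + 15 + 41 = 112.

112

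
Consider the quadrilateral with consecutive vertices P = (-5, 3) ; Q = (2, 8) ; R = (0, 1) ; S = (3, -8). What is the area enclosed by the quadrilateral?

Apply Gauss's area formula: 2A = Σ (x_i·y_{i+1} − x_{i+1}·y_i), indices taken mod 4.
Σ = (-46) + (2) + (-3) + (-31) = -78
Area = |Σ|/2 = 39.

39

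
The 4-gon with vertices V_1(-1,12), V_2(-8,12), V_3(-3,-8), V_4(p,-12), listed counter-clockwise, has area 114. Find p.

1

The doubled signed area Σ (x_i y_{i+1} − x_{i+1} y_i) is linear in p.
With p=0 it equals 208; the coefficient of p is 20 (from the two edges through V_4).
So 20·p + 208 = 2·114 = 228 ⇒ p = 1.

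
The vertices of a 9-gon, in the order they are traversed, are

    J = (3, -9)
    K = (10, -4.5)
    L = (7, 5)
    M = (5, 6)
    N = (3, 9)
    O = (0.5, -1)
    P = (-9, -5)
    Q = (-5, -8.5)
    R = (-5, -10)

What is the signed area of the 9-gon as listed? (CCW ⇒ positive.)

Apply the surveyor's formula: 2A = Σ (x_i·y_{i+1} − x_{i+1}·y_i), indices taken mod 9.
Σ = (76.5) + (81.5) + (17) + (27) + (-7.5) + (-11.5) + (51.5) + (7.5) + (75) = 317
Signed area = Σ/2 = 158.5 (positive ⇒ counter-clockwise traversal).

158.5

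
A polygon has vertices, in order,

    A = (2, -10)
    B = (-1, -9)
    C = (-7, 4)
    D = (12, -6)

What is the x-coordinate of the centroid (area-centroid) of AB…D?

Apply Gauss's area formula. First the cross-terms c_i = x_i·y_{i+1} − x_{i+1}·y_i:
  -28, -67, -6, -108  ⇒  2A = -209, A = -104.5.
Then Σ (x_i + x_{i+1})·c_i = -1034, so x̄ = -1034 / (6·(-104.5)) = 94/57.

94/57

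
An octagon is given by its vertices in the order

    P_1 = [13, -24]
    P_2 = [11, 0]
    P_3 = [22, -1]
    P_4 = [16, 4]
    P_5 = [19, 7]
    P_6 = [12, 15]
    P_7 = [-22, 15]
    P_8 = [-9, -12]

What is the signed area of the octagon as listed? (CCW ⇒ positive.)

937.5

Apply the surveyor's formula: 2A = Σ (x_i·y_{i+1} − x_{i+1}·y_i), indices taken mod 8.
Cross-terms: 264, -11, 104, 36, 201, 510, 399, 372  ⇒  Σ = 1875
Signed area = Σ/2 = 937.5 (positive ⇒ counter-clockwise traversal).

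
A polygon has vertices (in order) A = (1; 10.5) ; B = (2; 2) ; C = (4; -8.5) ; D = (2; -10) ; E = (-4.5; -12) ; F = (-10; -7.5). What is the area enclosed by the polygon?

Cross-terms: -19, -25, -23, -69, -86.25, -97.5  ⇒  Σ = -319.75
Area = |Σ|/2 = 159.875.

159.875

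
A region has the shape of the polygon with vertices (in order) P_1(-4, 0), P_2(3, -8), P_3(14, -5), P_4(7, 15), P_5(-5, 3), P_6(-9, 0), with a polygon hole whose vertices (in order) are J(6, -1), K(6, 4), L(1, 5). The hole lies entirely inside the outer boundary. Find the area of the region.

236

Outer boundary:
Apply the shoelace formula: 2A = Σ (x_i·y_{i+1} − x_{i+1}·y_i), indices taken mod 6.
Σ = (32) + (97) + (245) + (96) + (27) + (0) = 497
Area = |Σ|/2 = 248.5.
Hole:
Apply Gauss's area formula: 2A = Σ (x_i·y_{i+1} − x_{i+1}·y_i), indices taken mod 3.
Cross-terms: 30, 26, -31  ⇒  Σ = 25
Area = |Σ|/2 = 12.5.
Net area = 248.5 − 12.5 = 236.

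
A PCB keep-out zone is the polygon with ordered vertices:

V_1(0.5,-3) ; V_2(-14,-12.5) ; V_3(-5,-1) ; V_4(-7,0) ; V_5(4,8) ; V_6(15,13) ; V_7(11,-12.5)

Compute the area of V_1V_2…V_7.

Σ = (-48.25) + (-48.5) + (-7) + (-56) + (-68) + (-330.5) + (-26.75) = -585
Area = |Σ|/2 = 292.5.

292.5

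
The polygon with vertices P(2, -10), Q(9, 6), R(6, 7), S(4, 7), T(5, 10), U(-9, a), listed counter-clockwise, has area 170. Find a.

4

The doubled signed area Σ (x_i y_{i+1} − x_{i+1} y_i) is linear in a.
With a=0 it equals 328; the coefficient of a is 3 (from the two edges through U).
So 3·a + 328 = 2·170 = 340 ⇒ a = 4.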